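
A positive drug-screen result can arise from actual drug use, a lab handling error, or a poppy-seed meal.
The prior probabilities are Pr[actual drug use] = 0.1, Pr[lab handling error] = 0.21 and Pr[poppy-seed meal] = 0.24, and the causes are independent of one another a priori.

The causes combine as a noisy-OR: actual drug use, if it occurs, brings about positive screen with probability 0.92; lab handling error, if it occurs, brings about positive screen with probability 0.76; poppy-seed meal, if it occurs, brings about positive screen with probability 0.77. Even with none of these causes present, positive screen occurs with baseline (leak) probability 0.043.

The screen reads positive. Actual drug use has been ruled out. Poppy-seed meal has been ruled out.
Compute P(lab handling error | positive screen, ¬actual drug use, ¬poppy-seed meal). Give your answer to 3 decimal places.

P(lab handling error | positive screen, ¬actual drug use, ¬poppy-seed meal) ≈ 0.826

Under noisy-OR, P(positive screen | causes) = 1 − (1−0.043)·∏(1−qᵢ) over the active causes.
Weight on lab handling error=true, given the evidence: 0.77032·0.21 = 0.161767
Normalizer over all consistent configurations: 0.043·0.79 + 0.77032·0.21 = 0.195737
Posterior = 0.161767 / 0.195737 ≈ 0.826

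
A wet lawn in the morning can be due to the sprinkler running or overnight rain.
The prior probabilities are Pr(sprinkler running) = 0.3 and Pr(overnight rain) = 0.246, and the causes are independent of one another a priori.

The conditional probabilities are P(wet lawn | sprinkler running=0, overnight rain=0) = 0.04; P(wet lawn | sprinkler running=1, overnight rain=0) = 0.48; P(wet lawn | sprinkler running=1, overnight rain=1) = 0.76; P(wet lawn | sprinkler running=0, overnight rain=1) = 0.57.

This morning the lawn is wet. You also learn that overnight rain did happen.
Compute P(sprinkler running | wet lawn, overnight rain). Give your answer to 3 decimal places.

P(sprinkler running | wet lawn, overnight rain) ≈ 0.364

P(wet lawn | overnight rain) = 0.57*0.7 + 0.76*0.3 = 0.399000 + 0.228000 = 0.627000
Of this, 0.228000 comes from 0.76*0.3 (the sprinkler running=true cases).
P(sprinkler running | wet lawn, overnight rain) = 0.228000 / 0.627000 ≈ 0.364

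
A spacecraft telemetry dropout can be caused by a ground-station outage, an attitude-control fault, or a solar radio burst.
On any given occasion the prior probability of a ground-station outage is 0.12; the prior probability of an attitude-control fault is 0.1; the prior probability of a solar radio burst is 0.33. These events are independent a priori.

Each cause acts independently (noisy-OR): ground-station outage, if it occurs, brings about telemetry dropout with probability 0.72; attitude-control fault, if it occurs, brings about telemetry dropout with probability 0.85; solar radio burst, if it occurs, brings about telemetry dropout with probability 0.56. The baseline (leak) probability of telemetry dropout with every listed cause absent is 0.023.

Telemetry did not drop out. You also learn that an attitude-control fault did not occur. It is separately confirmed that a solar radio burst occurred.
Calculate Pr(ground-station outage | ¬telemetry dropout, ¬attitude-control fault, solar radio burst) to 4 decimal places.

Under noisy-OR, P(telemetry dropout | causes) = 1 − (1−0.023)·∏(1−qᵢ) over the active causes.
P(¬telemetry dropout | ¬attitude-control fault, solar radio burst) = 0.42988*0.88 + 0.120366*0.12 = 0.378294 + 0.014444 = 0.392738
The ground-station outage-present share is 0.120366*0.12 = 0.014444.
So P(ground-station outage | ¬telemetry dropout, ¬attitude-control fault, solar radio burst) = 0.014444/0.392738 ≈ 0.0368.

Pr(ground-station outage | ¬telemetry dropout, ¬attitude-control fault, solar radio burst) ≈ 0.0368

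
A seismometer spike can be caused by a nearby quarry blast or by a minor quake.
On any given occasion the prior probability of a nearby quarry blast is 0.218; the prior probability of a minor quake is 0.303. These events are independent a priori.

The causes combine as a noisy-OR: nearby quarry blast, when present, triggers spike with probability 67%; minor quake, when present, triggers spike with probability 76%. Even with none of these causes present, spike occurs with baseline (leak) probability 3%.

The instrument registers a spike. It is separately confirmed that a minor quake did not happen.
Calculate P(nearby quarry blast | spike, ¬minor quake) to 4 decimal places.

P(nearby quarry blast | spike, ¬minor quake) ≈ 0.8633

Under noisy-OR, P(spike | causes) = 1 − (1−0.03)·∏(1−qᵢ) over the active causes.
Numerator (weight on configurations with nearby quarry blast): 0.6799*0.218 = 0.148218
Normalizer over all consistent configurations: 0.03*0.782 + 0.6799*0.218 = 0.171678
Posterior = 0.148218 / 0.171678 ≈ 0.8633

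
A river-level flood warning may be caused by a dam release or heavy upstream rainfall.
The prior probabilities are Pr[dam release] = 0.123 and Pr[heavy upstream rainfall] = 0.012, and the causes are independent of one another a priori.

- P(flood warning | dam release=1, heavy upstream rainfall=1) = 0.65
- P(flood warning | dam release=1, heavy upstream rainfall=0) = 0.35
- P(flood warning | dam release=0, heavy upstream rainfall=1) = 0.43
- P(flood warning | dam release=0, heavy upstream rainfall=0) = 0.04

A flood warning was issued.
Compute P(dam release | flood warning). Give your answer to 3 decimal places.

P(dam release | flood warning) ≈ 0.526

P(flood warning) = 0.04*0.877*0.988 + 0.43*0.877*0.012 + 0.35*0.123*0.988 + 0.65*0.123*0.012 = 0.034659 + 0.004525 + 0.042533 + 0.000959 = 0.082676
Restricting to configurations with dam release present: 0.042533 + 0.000959 = 0.043492.
Hence the posterior is 0.043492/0.082676 ≈ 0.526.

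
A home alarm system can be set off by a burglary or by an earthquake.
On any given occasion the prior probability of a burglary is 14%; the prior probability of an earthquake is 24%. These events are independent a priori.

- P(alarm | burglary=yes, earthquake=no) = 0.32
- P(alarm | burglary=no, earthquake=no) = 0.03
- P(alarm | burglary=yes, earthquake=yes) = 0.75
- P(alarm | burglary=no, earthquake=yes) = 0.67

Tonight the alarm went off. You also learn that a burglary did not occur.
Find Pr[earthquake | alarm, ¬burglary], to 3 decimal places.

Numerator (weight on configurations with earthquake): 0.67*0.24 = 0.160800
The normalizing constant is 0.03*0.76 + 0.67*0.24 = 0.183600
Posterior = 0.160800 / 0.183600 ≈ 0.876

Pr[earthquake | alarm, ¬burglary] ≈ 0.876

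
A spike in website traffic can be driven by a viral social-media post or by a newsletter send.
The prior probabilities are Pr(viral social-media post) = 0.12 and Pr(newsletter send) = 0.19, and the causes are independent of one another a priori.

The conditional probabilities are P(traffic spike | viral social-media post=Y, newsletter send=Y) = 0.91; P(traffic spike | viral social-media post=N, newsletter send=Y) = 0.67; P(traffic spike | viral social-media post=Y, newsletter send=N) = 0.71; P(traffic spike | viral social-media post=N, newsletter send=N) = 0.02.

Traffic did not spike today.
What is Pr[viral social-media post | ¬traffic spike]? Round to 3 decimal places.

For the numerator, keep only viral social-media post=true terms: 0.028188 + 0.002052 = 0.030240
The normalizing constant is 0.98*0.88*0.81 + 0.33*0.88*0.19 + 0.29*0.12*0.81 + 0.09*0.12*0.19 = 0.783960
Posterior = 0.030240 / 0.783960 ≈ 0.039

Pr[viral social-media post | ¬traffic spike] ≈ 0.039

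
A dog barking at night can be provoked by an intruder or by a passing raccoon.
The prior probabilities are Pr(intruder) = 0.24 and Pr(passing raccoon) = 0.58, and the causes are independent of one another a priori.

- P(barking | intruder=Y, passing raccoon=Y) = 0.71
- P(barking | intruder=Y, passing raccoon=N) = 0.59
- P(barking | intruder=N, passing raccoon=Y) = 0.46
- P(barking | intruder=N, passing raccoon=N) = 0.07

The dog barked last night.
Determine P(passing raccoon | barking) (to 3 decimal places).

P(passing raccoon | barking) ≈ 0.787

Sum P(barking|·) weighted by the priors over the 4 (intruder, passing raccoon) configurations:
  P(barking) = 0.07·0.76·0.42 + 0.46·0.76·0.58 + 0.59·0.24·0.42 + 0.71·0.24·0.58
        = 0.022344 + 0.202768 + 0.059472 + 0.098832 = 0.383416
The terms with passing raccoon present sum to 0.301600, so
  P(passing raccoon | barking) = 0.301600 / 0.383416 ≈ 0.787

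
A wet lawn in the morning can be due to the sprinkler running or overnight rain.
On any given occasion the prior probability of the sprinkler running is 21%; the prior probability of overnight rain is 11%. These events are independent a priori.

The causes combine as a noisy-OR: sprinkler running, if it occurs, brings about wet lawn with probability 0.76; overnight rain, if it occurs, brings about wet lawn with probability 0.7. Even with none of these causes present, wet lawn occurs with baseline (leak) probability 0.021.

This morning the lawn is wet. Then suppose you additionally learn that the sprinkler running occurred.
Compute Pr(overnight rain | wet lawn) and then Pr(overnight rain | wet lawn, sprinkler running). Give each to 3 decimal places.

Under noisy-OR, P(wet lawn | causes) = 1 − (1−0.021)·∏(1−qᵢ) over the active causes.
P(wet lawn) = 0.021·0.79·0.89 + 0.7063·0.79·0.11 + 0.76504·0.21·0.89 + 0.929512·0.21·0.11 = 0.014765 + 0.061377 + 0.142986 + 0.021472 = 0.240600
Restricting to configurations with overnight rain present: 0.061377 + 0.021472 = 0.082849.
Hence the posterior is 0.082849/0.240600 ≈ 0.344.

Now condition on the additional information:
Numerator (weight on configurations with overnight rain): 0.929512*0.11 = 0.102246
The normalizing constant is 0.76504*0.89 + 0.929512*0.11 = 0.783132
P(overnight rain | wet lawn, sprinkler running) = 0.102246/0.783132 ≈ 0.131
The drop from 0.344 to 0.131 is the explaining-away (discounting) effect.

Pr(overnight rain | wet lawn) ≈ 0.344; Pr(overnight rain | wet lawn, sprinkler running) ≈ 0.131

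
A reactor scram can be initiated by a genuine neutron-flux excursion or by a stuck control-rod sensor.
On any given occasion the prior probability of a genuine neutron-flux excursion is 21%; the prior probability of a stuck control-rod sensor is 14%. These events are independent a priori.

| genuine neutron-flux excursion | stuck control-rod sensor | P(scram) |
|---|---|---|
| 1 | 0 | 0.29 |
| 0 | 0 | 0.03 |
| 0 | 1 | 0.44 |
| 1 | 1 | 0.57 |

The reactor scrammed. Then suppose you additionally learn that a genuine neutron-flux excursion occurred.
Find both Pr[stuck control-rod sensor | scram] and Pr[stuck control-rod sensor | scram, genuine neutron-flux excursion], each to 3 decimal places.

Pr[stuck control-rod sensor | scram] ≈ 0.473; Pr[stuck control-rod sensor | scram, genuine neutron-flux excursion] ≈ 0.242

Sum P(scram|·) weighted by the priors over the 4 (genuine neutron-flux excursion, stuck control-rod sensor) configurations:
  P(scram) = 0.03*0.79*0.86 + 0.44*0.79*0.14 + 0.29*0.21*0.86 + 0.57*0.21*0.14
        = 0.020382 + 0.048664 + 0.052374 + 0.016758 = 0.138178
Configurations with stuck control-rod sensor contribute 0.065422, so
  P(stuck control-rod sensor | scram) = 0.065422 / 0.138178 ≈ 0.473

Now also conditioning on genuine neutron-flux excursion=true:
P(scram | genuine neutron-flux excursion) = 0.29*0.86 + 0.57*0.14 = 0.249400 + 0.079800 = 0.329200
The stuck control-rod sensor-present share is 0.57*0.14 = 0.079800.
P(stuck control-rod sensor | scram, genuine neutron-flux excursion) = 0.079800 / 0.329200 ≈ 0.242
This is intercausal reasoning (explaining away): once genuine neutron-flux excursion accounts for the scram, stuck control-rod sensor becomes less likely.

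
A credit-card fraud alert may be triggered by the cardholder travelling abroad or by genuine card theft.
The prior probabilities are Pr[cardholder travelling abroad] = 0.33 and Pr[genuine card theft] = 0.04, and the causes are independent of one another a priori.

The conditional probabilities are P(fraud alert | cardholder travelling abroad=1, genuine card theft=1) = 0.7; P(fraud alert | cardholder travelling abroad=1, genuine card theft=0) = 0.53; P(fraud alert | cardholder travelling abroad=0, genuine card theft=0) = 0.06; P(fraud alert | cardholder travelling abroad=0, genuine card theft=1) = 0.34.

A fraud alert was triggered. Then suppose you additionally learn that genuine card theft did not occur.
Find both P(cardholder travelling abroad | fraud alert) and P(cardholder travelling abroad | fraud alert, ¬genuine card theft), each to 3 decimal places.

For the numerator, keep only cardholder travelling abroad=true terms: 0.167904 + 0.009240 = 0.177144
The normalizing constant is 0.06×0.67×0.96 + 0.34×0.67×0.04 + 0.53×0.33×0.96 + 0.7×0.33×0.04 = 0.224848
P(cardholder travelling abroad | fraud alert) = 0.177144/0.224848 ≈ 0.788

Now condition on the additional information:
P(fraud alert | ¬genuine card theft) = 0.06*0.67 + 0.53*0.33 = 0.040200 + 0.174900 = 0.215100
Of this, 0.174900 comes from 0.53*0.33 (the cardholder travelling abroad=true cases).
P(cardholder travelling abroad | fraud alert, ¬genuine card theft) = 0.174900 / 0.215100 ≈ 0.813
With genuine card theft excluded, cardholder travelling abroad must carry more of the explanatory weight for the fraud alert.

P(cardholder travelling abroad | fraud alert) ≈ 0.788; P(cardholder travelling abroad | fraud alert, ¬genuine card theft) ≈ 0.813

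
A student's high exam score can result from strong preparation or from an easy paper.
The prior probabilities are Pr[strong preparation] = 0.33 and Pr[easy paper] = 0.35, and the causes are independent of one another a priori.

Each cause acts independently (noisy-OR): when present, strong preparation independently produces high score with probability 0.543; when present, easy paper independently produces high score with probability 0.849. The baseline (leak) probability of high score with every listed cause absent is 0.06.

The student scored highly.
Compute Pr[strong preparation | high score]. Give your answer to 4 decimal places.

Under noisy-OR, P(high score | causes) = 1 − (1−0.06)·∏(1−qᵢ) over the active causes.
Sum P(high score|·) weighted by the priors over the 4 (strong preparation, easy paper) configurations:
  P(high score) = 0.06*0.67*0.65 + 0.85806*0.67*0.35 + 0.57042*0.33*0.65 + 0.935133*0.33*0.35
        = 0.026130 + 0.201215 + 0.122355 + 0.108008 = 0.457708
The terms with strong preparation present sum to 0.230363, so
  P(strong preparation | high score) = 0.230363 / 0.457708 ≈ 0.5033

Pr[strong preparation | high score] ≈ 0.5033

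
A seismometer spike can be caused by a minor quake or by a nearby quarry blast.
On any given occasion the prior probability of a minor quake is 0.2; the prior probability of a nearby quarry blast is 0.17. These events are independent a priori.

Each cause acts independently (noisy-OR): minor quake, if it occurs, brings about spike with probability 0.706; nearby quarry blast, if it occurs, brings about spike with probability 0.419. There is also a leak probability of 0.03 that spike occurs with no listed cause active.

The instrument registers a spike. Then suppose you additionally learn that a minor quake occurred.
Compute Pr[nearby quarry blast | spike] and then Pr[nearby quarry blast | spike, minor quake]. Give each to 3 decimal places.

Pr[nearby quarry blast | spike] ≈ 0.388; Pr[nearby quarry blast | spike, minor quake] ≈ 0.193

Under noisy-OR, P(spike | causes) = 1 − (1−0.03)·∏(1−qᵢ) over the active causes.
Enumerate the 4 (minor quake, nearby quarry blast) configurations and weight by the priors:
  P(spike) = 0.03·0.8·0.83 + 0.43643·0.8·0.17 + 0.71482·0.2·0.83 + 0.83431·0.2·0.17
        = 0.019920 + 0.059354 + 0.118660 + 0.028367 = 0.226301
The terms with nearby quarry blast present sum to 0.087721, so
  P(nearby quarry blast | spike) = 0.087721 / 0.226301 ≈ 0.388

Now condition on the additional information:
Enumerate both values of nearby quarry blast and weight by the priors:
  P(spike | minor quake) = 0.71482*0.83 + 0.83431*0.17
        = 0.593301 + 0.141833 = 0.735134
The terms with nearby quarry blast present sum to 0.141833, so
  P(nearby quarry blast | spike, minor quake) = 0.141833 / 0.735134 ≈ 0.193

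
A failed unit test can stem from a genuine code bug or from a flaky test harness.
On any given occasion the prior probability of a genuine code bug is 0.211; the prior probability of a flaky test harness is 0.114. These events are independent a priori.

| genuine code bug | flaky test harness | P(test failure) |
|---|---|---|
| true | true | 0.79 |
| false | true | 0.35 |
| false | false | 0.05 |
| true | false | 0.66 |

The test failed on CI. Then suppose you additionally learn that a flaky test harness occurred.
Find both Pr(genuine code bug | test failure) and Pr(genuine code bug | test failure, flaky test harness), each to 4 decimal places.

Weight on genuine code bug=true, given the evidence: 0.123384 + 0.019003 = 0.142387
Normalizer over all consistent configurations: 0.05*0.789*0.886 + 0.35*0.789*0.114 + 0.66*0.211*0.886 + 0.79*0.211*0.114 = 0.208821
Posterior = 0.142387 / 0.208821 ≈ 0.6819

With the extra evidence:
Weight on genuine code bug=true, given the evidence: 0.79×0.211 = 0.166690
Denominator P(test failure | flaky test harness): 0.35×0.789 + 0.79×0.211 = 0.442840
Posterior = 0.166690 / 0.442840 ≈ 0.3764

Pr(genuine code bug | test failure) ≈ 0.6819; Pr(genuine code bug | test failure, flaky test harness) ≈ 0.3764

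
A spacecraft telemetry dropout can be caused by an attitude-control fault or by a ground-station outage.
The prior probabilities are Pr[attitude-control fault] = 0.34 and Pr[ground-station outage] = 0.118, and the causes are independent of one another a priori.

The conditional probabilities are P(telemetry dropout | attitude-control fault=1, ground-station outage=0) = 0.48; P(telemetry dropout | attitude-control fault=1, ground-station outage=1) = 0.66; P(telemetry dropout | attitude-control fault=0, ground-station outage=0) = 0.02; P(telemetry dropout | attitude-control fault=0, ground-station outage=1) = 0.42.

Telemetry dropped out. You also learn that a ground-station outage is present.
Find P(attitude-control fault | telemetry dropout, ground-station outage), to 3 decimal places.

By total probability over both values of attitude-control fault:
  P(telemetry dropout | ground-station outage) = 0.42·0.66 + 0.66·0.34
        = 0.277200 + 0.224400 = 0.501600
Keeping only the attitude-control fault-present terms gives 0.224400, so
  P(attitude-control fault | telemetry dropout, ground-station outage) = 0.224400 / 0.501600 ≈ 0.447

P(attitude-control fault | telemetry dropout, ground-station outage) ≈ 0.447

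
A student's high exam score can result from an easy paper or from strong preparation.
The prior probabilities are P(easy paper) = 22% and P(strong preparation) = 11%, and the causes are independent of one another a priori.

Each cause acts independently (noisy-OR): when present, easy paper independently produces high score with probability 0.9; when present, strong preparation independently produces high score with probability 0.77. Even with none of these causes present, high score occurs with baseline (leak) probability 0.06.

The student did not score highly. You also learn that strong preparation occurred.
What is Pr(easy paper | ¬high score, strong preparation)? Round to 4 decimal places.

Under noisy-OR, P(high score | causes) = 1 − (1−0.06)·∏(1−qᵢ) over the active causes.
P(¬high score | strong preparation) = 0.2162*0.78 + 0.02162*0.22 = 0.168636 + 0.004756 = 0.173392
Of this, 0.004756 comes from 0.02162*0.22 (the easy paper=true cases).
Hence the posterior is 0.004756/0.173392 ≈ 0.0274.

Pr(easy paper | ¬high score, strong preparation) ≈ 0.0274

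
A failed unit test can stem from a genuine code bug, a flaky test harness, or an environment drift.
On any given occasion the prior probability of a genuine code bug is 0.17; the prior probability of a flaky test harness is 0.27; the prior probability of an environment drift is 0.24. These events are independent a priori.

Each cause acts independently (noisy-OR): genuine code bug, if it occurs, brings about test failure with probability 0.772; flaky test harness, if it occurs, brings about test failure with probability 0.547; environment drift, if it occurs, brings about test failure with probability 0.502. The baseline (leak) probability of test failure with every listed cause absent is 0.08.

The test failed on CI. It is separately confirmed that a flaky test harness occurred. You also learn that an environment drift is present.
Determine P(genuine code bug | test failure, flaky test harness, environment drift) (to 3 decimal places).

P(genuine code bug | test failure, flaky test harness, environment drift) ≈ 0.198

Under noisy-OR, P(test failure | causes) = 1 − (1−0.08)·∏(1−qᵢ) over the active causes.
Weight on genuine code bug=true, given the evidence: 0.952679·0.17 = 0.161955
The normalizing constant is 0.792454·0.83 + 0.952679·0.17 = 0.819692
Posterior = 0.161955 / 0.819692 ≈ 0.198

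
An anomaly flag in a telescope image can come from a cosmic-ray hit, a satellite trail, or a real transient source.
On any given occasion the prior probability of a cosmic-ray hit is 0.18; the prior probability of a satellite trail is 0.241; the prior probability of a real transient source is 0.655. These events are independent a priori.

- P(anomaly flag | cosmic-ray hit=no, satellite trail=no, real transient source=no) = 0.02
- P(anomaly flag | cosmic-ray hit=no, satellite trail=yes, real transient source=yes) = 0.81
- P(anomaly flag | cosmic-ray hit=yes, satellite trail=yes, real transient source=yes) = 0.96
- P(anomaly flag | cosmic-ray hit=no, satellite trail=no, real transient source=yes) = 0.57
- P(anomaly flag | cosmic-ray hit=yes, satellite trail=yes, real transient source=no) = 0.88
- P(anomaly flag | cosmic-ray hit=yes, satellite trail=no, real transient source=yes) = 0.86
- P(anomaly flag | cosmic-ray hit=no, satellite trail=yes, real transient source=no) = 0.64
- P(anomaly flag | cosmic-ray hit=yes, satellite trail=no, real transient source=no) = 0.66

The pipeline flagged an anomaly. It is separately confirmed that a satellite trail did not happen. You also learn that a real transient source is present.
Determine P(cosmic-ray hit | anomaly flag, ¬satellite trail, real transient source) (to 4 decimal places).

Weight on cosmic-ray hit=true, given the evidence: 0.86*0.18 = 0.154800
Denominator P(anomaly flag | ¬satellite trail, real transient source): 0.57*0.82 + 0.86*0.18 = 0.622200
P(cosmic-ray hit | anomaly flag, ¬satellite trail, real transient source) = 0.154800/0.622200 ≈ 0.2488

P(cosmic-ray hit | anomaly flag, ¬satellite trail, real transient source) ≈ 0.2488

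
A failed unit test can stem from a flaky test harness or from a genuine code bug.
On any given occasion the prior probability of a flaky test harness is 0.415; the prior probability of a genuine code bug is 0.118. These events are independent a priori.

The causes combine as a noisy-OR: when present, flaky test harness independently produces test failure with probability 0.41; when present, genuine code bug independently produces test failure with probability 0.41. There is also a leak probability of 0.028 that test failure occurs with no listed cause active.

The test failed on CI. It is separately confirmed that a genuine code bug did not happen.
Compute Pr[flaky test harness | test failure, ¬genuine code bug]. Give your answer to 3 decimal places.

Under noisy-OR, P(test failure | causes) = 1 − (1−0.028)·∏(1−qᵢ) over the active causes.
P(test failure | ¬genuine code bug) = 0.028*0.585 + 0.42652*0.415 = 0.016380 + 0.177006 = 0.193386
The flaky test harness-present share is 0.42652*0.415 = 0.177006.
P(flaky test harness | test failure, ¬genuine code bug) = 0.177006 / 0.193386 ≈ 0.915

Pr[flaky test harness | test failure, ¬genuine code bug] ≈ 0.915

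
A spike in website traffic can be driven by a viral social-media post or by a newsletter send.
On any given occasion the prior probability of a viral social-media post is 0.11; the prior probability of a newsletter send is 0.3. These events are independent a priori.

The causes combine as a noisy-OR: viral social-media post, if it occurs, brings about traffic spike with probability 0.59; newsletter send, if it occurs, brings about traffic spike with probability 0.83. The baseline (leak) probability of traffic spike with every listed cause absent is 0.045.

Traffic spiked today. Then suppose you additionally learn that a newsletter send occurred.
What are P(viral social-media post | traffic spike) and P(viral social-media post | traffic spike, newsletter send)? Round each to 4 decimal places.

P(viral social-media post | traffic spike) ≈ 0.2358; P(viral social-media post | traffic spike, newsletter send) ≈ 0.1211

Under noisy-OR, P(traffic spike | causes) = 1 − (1−0.045)·∏(1−qᵢ) over the active causes.
For the numerator, keep only viral social-media post=true terms: 0.046851 + 0.030803 = 0.077654
Denominator P(traffic spike): 0.045·0.89·0.7 + 0.83765·0.89·0.3 + 0.60845·0.11·0.7 + 0.933437·0.11·0.3 = 0.329342
P(viral social-media post | traffic spike) = 0.077654/0.329342 ≈ 0.2358

Now condition on the additional information:
P(traffic spike | newsletter send) = 0.83765*0.89 + 0.933437*0.11 = 0.745509 + 0.102678 = 0.848187
Restricting to configurations with viral social-media post present: 0.933437*0.11 = 0.102678.
P(viral social-media post | traffic spike, newsletter send) = 0.102678 / 0.848187 ≈ 0.1211
Conditioning on newsletter send lowers the posterior on viral social-media post: the classic explaining-away effect in a common-effect structure.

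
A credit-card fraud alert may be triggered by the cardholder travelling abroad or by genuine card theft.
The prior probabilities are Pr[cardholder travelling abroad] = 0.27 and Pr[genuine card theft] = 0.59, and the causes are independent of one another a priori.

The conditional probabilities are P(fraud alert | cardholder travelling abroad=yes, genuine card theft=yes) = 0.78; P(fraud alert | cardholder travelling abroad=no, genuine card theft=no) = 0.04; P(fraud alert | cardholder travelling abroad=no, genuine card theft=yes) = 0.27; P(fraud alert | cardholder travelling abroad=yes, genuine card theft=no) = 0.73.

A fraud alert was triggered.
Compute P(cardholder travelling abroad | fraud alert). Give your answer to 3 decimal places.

P(cardholder travelling abroad | fraud alert) ≈ 0.615

Weight on cardholder travelling abroad=true, given the evidence: 0.080811 + 0.124254 = 0.205065
Normalizer over all consistent configurations: 0.04·0.73·0.41 + 0.27·0.73·0.59 + 0.73·0.27·0.41 + 0.78·0.27·0.59 = 0.333326
Posterior = 0.205065 / 0.333326 ≈ 0.615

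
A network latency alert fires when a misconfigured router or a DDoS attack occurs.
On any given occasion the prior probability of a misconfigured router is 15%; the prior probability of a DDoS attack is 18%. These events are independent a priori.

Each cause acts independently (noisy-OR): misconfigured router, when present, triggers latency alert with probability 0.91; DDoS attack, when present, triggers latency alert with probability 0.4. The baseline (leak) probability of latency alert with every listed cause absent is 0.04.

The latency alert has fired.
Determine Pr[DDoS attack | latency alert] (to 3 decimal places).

Pr[DDoS attack | latency alert] ≈ 0.392

Under noisy-OR, P(latency alert | causes) = 1 − (1−0.04)·∏(1−qᵢ) over the active causes.
Weight on DDoS attack=true, given the evidence: 0.064872 + 0.025600 = 0.090472
Normalizer over all consistent configurations: 0.04*0.85*0.82 + 0.424*0.85*0.18 + 0.9136*0.15*0.82 + 0.94816*0.15*0.18 = 0.230725
P(DDoS attack | latency alert) = 0.090472/0.230725 ≈ 0.392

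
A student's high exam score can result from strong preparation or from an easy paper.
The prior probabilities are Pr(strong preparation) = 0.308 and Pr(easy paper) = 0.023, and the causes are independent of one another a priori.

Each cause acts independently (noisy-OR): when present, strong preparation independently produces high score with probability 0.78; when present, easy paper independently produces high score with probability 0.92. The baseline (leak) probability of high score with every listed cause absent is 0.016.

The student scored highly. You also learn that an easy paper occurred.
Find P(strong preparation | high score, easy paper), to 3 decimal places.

P(strong preparation | high score, easy paper) ≈ 0.322

Under noisy-OR, P(high score | causes) = 1 − (1−0.016)·∏(1−qᵢ) over the active causes.
Enumerate both values of strong preparation and weight by the priors:
  P(high score | easy paper) = 0.92128·0.692 + 0.982682·0.308
        = 0.637526 + 0.302666 = 0.940192
Configurations with strong preparation contribute 0.302666, so
  P(strong preparation | high score, easy paper) = 0.302666 / 0.940192 ≈ 0.322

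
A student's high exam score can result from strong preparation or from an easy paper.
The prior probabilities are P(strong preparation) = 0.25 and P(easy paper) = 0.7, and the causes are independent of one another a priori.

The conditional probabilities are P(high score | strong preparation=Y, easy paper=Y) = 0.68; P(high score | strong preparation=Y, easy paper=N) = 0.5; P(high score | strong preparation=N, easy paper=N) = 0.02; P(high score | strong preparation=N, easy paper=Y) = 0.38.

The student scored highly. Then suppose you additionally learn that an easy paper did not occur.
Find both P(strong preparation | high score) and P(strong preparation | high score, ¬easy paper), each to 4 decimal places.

P(strong preparation | high score) ≈ 0.4341; P(strong preparation | high score, ¬easy paper) ≈ 0.8929

By total probability over the 4 (strong preparation, easy paper) configurations:
  P(high score) = 0.02·0.75·0.3 + 0.38·0.75·0.7 + 0.5·0.25·0.3 + 0.68·0.25·0.7
        = 0.004500 + 0.199500 + 0.037500 + 0.119000 = 0.360500
The terms with strong preparation present sum to 0.156500, so
  P(strong preparation | high score) = 0.156500 / 0.360500 ≈ 0.4341

With the extra evidence:
Weight on strong preparation=true, given the evidence: 0.5·0.25 = 0.125000
The normalizing constant is 0.02·0.75 + 0.5·0.25 = 0.140000
P(strong preparation | high score, ¬easy paper) = 0.125000/0.140000 ≈ 0.8929
With easy paper excluded, strong preparation must carry more of the explanatory weight for the high score.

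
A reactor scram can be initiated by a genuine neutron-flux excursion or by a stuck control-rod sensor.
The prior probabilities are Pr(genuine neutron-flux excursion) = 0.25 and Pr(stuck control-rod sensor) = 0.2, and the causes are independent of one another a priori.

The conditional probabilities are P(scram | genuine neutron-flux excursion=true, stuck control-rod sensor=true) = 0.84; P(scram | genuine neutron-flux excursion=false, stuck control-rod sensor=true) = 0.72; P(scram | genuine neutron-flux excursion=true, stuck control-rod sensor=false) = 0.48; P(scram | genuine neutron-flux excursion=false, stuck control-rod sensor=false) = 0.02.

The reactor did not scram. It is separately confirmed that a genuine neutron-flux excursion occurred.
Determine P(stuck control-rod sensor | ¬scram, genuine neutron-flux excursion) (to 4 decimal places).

Sum P(¬scram|·) weighted by the priors over both values of stuck control-rod sensor:
  P(¬scram | genuine neutron-flux excursion) = 0.52·0.8 + 0.16·0.2
        = 0.416000 + 0.032000 = 0.448000
The terms with stuck control-rod sensor present sum to 0.032000, so
  P(stuck control-rod sensor | ¬scram, genuine neutron-flux excursion) = 0.032000 / 0.448000 ≈ 0.0714

P(stuck control-rod sensor | ¬scram, genuine neutron-flux excursion) ≈ 0.0714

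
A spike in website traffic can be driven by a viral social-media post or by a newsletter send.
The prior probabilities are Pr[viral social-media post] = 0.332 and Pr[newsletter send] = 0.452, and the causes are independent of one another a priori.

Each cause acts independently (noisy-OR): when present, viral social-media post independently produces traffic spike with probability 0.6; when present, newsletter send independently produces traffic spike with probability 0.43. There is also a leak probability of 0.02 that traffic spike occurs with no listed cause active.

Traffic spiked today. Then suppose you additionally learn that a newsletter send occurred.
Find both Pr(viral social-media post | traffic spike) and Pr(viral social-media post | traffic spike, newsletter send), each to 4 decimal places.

Under noisy-OR, P(traffic spike | causes) = 1 − (1−0.02)·∏(1−qᵢ) over the active causes.
By total probability over the 4 (viral social-media post, newsletter send) configurations:
  P(traffic spike) = 0.02·0.668·0.548 + 0.4414·0.668·0.452 + 0.608·0.332·0.548 + 0.77656·0.332·0.452
        = 0.007321 + 0.133275 + 0.110617 + 0.116534 = 0.367747
The terms with viral social-media post present sum to 0.227151, so
  P(viral social-media post | traffic spike) = 0.227151 / 0.367747 ≈ 0.6177

Now condition on the additional information:
P(traffic spike | newsletter send) = 0.4414×0.668 + 0.77656×0.332 = 0.294855 + 0.257818 = 0.552673
Restricting to configurations with viral social-media post present: 0.77656×0.332 = 0.257818.
So P(viral social-media post | traffic spike, newsletter send) = 0.257818/0.552673 ≈ 0.4665.
This is intercausal reasoning (explaining away): once newsletter send accounts for the traffic spike, viral social-media post becomes less likely.

Pr(viral social-media post | traffic spike) ≈ 0.6177; Pr(viral social-media post | traffic spike, newsletter send) ≈ 0.4665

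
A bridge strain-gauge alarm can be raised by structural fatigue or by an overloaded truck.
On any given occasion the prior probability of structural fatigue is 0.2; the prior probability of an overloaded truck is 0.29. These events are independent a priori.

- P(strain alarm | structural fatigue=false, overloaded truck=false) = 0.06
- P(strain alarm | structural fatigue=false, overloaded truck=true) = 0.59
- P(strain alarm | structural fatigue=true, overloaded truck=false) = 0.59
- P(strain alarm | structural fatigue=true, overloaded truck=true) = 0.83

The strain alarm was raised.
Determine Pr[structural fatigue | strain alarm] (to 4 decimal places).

Numerator (weight on configurations with structural fatigue): 0.083780 + 0.048140 = 0.131920
The normalizing constant is 0.06*0.8*0.71 + 0.59*0.8*0.29 + 0.59*0.2*0.71 + 0.83*0.2*0.29 = 0.302880
Posterior = 0.131920 / 0.302880 ≈ 0.4356

Pr[structural fatigue | strain alarm] ≈ 0.4356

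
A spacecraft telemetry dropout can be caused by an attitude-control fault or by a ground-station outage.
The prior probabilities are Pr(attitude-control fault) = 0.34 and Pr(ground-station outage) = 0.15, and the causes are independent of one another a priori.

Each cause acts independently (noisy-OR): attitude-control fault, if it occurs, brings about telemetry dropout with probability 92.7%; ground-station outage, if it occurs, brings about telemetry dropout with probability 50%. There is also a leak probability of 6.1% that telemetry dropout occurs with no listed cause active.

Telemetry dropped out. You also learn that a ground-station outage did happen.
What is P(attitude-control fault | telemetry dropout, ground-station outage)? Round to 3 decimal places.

Under noisy-OR, P(telemetry dropout | causes) = 1 − (1−0.061)·∏(1−qᵢ) over the active causes.
Enumerate both values of attitude-control fault and weight by the priors:
  P(telemetry dropout | ground-station outage) = 0.5305×0.66 + 0.965727×0.34
        = 0.350130 + 0.328347 = 0.678477
Configurations with attitude-control fault contribute 0.328347, so
  P(attitude-control fault | telemetry dropout, ground-station outage) = 0.328347 / 0.678477 ≈ 0.484

P(attitude-control fault | telemetry dropout, ground-station outage) ≈ 0.484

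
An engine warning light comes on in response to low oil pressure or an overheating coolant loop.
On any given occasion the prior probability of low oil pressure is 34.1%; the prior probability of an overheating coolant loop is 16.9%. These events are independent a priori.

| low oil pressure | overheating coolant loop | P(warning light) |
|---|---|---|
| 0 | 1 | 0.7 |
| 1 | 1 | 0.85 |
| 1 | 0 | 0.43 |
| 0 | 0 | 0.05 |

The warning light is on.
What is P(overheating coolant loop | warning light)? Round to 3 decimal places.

By total probability over the 4 (low oil pressure, overheating coolant loop) configurations:
  P(warning light) = 0.05×0.659×0.831 + 0.7×0.659×0.169 + 0.43×0.341×0.831 + 0.85×0.341×0.169
        = 0.027381 + 0.077960 + 0.121850 + 0.048985 = 0.276176
Keeping only the overheating coolant loop-present terms gives 0.126945, so
  P(overheating coolant loop | warning light) = 0.126945 / 0.276176 ≈ 0.460

P(overheating coolant loop | warning light) ≈ 0.460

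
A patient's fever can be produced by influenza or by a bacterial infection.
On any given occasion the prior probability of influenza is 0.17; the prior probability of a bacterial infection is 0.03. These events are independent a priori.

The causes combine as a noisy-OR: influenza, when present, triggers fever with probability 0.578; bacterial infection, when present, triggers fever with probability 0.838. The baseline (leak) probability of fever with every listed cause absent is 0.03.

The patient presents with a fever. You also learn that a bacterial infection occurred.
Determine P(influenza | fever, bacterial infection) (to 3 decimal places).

Under noisy-OR, P(fever | causes) = 1 − (1−0.03)·∏(1−qᵢ) over the active causes.
P(fever | bacterial infection) = 0.84286×0.83 + 0.933687×0.17 = 0.699574 + 0.158727 = 0.858301
Of this, 0.158727 comes from 0.933687×0.17 (the influenza=true cases).
So P(influenza | fever, bacterial infection) = 0.158727/0.858301 ≈ 0.185.

P(influenza | fever, bacterial infection) ≈ 0.185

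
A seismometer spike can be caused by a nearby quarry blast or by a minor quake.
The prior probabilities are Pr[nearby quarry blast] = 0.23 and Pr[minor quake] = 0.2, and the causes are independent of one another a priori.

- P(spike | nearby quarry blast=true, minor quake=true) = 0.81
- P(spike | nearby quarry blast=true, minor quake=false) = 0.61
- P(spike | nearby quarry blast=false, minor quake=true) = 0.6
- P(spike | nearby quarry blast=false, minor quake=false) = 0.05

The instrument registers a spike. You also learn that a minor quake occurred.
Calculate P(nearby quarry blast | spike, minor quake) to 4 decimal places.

P(nearby quarry blast | spike, minor quake) ≈ 0.2874

P(spike | minor quake) = 0.6*0.77 + 0.81*0.23 = 0.462000 + 0.186300 = 0.648300
Restricting to configurations with nearby quarry blast present: 0.81*0.23 = 0.186300.
Hence the posterior is 0.186300/0.648300 ≈ 0.2874.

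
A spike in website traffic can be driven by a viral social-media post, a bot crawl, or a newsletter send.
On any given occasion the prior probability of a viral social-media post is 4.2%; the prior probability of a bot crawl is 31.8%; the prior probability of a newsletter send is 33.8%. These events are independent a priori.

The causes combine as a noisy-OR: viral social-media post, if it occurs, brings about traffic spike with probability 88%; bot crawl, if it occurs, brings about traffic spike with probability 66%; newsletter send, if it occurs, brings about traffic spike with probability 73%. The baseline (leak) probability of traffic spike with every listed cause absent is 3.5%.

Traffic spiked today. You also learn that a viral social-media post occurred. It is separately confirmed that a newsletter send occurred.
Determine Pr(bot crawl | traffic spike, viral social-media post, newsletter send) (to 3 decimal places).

Pr(bot crawl | traffic spike, viral social-media post, newsletter send) ≈ 0.323

Under noisy-OR, P(traffic spike | causes) = 1 − (1−0.035)·∏(1−qᵢ) over the active causes.
Weight on bot crawl=true, given the evidence: 0.98937×0.318 = 0.314620
Denominator P(traffic spike | viral social-media post, newsletter send): 0.968734×0.682 + 0.98937×0.318 = 0.975297
Posterior = 0.314620 / 0.975297 ≈ 0.323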